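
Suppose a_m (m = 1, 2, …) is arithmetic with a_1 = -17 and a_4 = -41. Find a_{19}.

-161

Common difference d = (-41 - (-17)) / (4 - 1) = -8.
a_m = -17 + (m - 1)·(-8).
a_{19} = -17 + 18·(-8) = -161.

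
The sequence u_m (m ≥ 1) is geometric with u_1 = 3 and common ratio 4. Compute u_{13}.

50331648

u_m = 3·4^(m-1).
u_{13} = 3·4^12 = 50331648.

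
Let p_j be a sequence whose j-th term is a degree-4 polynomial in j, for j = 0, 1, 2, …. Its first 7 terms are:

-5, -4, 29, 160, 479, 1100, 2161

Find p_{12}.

1st diffs: 1, 33, 131, 319, 621, 1061.
2nd diffs: 32, 98, 188, 302, 440.
3rd diffs: 66, 90, 114, 138.
4th diffs: 24, 24, 24 (constant).
So p_j = j^4 + 5j^3 - 6j^2 + j - 5.
Evaluating at j = 12 gives p_{12} = 28519.

28519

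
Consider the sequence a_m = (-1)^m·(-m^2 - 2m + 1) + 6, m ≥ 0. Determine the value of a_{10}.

-113

(-1)^10 = 1; -m^2 - 2m + 1 at m=10 is -119; so a_{10} = -113.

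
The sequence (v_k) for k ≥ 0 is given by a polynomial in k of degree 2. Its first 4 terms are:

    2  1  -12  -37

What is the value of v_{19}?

-2069

1st diffs: -1, -13, -25.
2nd diffs: -12, -12 (constant).
Newton forward-difference form: v_k = 2 + (-1)·C(k,1) + (-12)·C(k,2).
At k = 19: k = 19, so v_{19} = 2 - 19 - 2052 = -2069.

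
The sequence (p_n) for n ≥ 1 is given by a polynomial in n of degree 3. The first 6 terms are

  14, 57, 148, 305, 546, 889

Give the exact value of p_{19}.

1st diffs: 43, 91, 157, 241, 343.
2nd diffs: 48, 66, 84, 102.
3rd diffs: 18, 18, 18 (constant).
Newton forward-difference form: p_n = 14 + 43·C(n-1,1) + 48·C(n-1,2) + 18·C(n-1,3).
At n = 19: n-1 = 18, so p_{19} = 14 + 774 + 7344 + 14688 = 22820.

22820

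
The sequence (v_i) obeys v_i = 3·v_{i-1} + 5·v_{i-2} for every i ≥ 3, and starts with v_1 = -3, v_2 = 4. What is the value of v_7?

417

Step forward from the initial values:
v_3 = -3, v_4 = 11, v_5 = 18, v_6 = 109, v_7 = 417.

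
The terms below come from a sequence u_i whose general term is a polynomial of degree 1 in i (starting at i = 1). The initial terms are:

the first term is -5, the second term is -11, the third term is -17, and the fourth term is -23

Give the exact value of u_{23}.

-137

1st diffs: -6, -6, -6 (constant).
So u_i = -6i + 1.
Evaluating at i = 23 gives u_{23} = -137.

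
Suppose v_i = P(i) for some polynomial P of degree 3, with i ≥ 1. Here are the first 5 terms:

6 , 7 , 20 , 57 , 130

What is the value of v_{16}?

1st diffs: 1, 13, 37, 73.
2nd diffs: 12, 24, 36.
3rd diffs: 12, 12 (constant).
So v_i = 2i^3 - 6i^2 + 5i + 5.
Evaluating at i = 16 gives v_{16} = 6741.

6741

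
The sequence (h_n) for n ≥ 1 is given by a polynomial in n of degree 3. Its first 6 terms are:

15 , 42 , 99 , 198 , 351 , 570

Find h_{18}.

1st diffs: 27, 57, 99, 153, 219.
2nd diffs: 30, 42, 54, 66.
3rd diffs: 12, 12, 12 (constant).
Newton forward-difference form: h_n = 15 + 27·C(n-1,1) + 30·C(n-1,2) + 12·C(n-1,3).
At n = 18: n-1 = 17, so h_{18} = 15 + 459 + 4080 + 8160 = 12714.

12714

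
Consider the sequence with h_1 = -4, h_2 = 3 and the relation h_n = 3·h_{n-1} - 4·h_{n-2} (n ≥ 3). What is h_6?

15

Step forward from the initial values:
h_3 = 25; h_4 = 63; h_5 = 89; h_6 = 15.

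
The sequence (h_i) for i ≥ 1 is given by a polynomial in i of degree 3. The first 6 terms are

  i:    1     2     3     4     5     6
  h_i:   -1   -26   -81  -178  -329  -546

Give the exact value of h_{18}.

1st diffs: -25, -55, -97, -151, -217.
2nd diffs: -30, -42, -54, -66.
3rd diffs: -12, -12, -12 (constant).
Newton forward-difference form: h_i = -1 + (-25)·C(i-1,1) + (-30)·C(i-1,2) + (-12)·C(i-1,3).
At i = 18: i-1 = 17, so h_{18} = -1 - 425 - 4080 - 8160 = -12666.

-12666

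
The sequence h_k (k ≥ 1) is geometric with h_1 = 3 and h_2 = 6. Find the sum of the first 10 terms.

3069

Common ratio r = 2.
h_k = 3·2^(k-1).
S = 3·(2^10 - 1)/(2 - 1) = 3·(1024 - 1)/(1) = 3069.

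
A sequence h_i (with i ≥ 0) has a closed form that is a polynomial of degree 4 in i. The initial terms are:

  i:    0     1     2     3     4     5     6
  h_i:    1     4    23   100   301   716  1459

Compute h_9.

1st diffs: 3, 19, 77, 201, 415, 743.
2nd diffs: 16, 58, 124, 214, 328.
3rd diffs: 42, 66, 90, 114.
4th diffs: 24, 24, 24 (constant).
So h_i = i^4 + i^3 - 2i^2 + 3i + 1.
Evaluating at i = 9 gives h_9 = 7156.

7156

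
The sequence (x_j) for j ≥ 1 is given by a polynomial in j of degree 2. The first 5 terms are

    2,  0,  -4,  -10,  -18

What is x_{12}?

-130

1st diffs: -2, -4, -6, -8.
2nd diffs: -2, -2, -2 (constant).
Newton forward-difference form: x_j = 2 + (-2)·C(j-1,1) + (-2)·C(j-1,2).
At j = 12: j-1 = 11, so x_{12} = 2 - 22 - 110 = -130.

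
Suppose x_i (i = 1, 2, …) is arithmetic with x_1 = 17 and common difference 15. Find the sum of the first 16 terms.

2072

x_i = 17 + (i - 1)·15.
x_{16} = 242; S = 16·(17 + 242)/2 = 2072.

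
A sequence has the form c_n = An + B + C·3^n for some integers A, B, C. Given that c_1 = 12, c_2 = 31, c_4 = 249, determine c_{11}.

531454

Plug in n = 1, 2, 4: A + B + 3C = 12; 2A + B + 9C = 31; 4A + B + 81C = 249.
Subtracting the first from the second: A + 6C = 19.
Subtracting the second from the third: 2A + 72C = 218.
Solving: C = 3, A = 1, then B = 2.
So c_n = 1·n + 2 + 3·3^n; at n=11 this is 531454.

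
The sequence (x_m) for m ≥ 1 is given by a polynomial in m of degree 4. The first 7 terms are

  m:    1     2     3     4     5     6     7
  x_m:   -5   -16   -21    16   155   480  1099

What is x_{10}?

1st diffs: -11, -5, 37, 139, 325, 619.
2nd diffs: 6, 42, 102, 186, 294.
3rd diffs: 36, 60, 84, 108.
4th diffs: 24, 24, 24 (constant).
So x_m = m^4 - 4m^3 + 2m^2 - 4m.
Evaluating at m = 10 gives x_{10} = 6160.

6160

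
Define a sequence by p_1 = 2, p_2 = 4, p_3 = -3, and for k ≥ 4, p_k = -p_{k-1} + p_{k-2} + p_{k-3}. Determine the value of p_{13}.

-28

Applying the relation repeatedly:
p_4 = 9; p_5 = -8; p_6 = 14; p_7 = -13; p_8 = 19; p_9 = -18; p_{10} = 24; p_{11} = -23; p_{12} = 29; p_{13} = -28.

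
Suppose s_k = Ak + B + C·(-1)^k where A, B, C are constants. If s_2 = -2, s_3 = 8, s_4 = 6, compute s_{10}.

30

Write the equations: 2A + B + C = -2; 3A + B - C = 8; 4A + B + C = 6.
Subtracting the first from the second: A - 2C = 10.
Subtracting the second from the third: A + 2C = -2.
Solving: C = -3, A = 4, then B = -7.
Therefore s_{10} = 40 + (-7) + (-3)·1 = 30.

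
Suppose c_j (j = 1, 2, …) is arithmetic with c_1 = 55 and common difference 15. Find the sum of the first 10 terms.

c_j = 55 + (j - 1)·15.
c_{10} = 190; S = 10·(55 + 190)/2 = 1225.

1225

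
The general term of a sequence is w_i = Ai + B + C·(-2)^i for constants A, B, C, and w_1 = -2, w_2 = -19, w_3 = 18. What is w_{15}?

98310

The three given values yield: A + B - 2C = -2; 2A + B + 4C = -19; 3A + B - 8C = 18.
Subtracting the first from the second: A + 6C = -17.
Subtracting the second from the third: A - 12C = 37.
Solving: C = -3, A = 1, then B = -9.
So w_i = 1·i + (-9) + (-3)·(-2)^i; at i=15 this is 98310.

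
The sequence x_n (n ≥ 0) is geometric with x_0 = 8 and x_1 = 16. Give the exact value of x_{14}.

Common ratio r = 2.
x_n = 8·2^(n-0).
x_{14} = 8·2^14 = 131072.

131072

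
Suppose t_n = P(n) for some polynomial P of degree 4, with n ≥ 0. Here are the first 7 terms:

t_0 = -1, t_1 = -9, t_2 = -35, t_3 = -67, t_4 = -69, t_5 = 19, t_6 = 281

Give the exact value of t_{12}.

13235

1st diffs: -8, -26, -32, -2, 88, 262.
2nd diffs: -18, -6, 30, 90, 174.
3rd diffs: 12, 36, 60, 84.
4th diffs: 24, 24, 24 (constant).
So t_n = n^4 - 4n^3 - 4n^2 - n - 1.
Evaluating at n = 12 gives t_{12} = 13235.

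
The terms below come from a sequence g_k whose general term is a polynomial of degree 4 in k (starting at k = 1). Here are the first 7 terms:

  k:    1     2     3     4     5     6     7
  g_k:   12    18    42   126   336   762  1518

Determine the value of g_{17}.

69468

1st diffs: 6, 24, 84, 210, 426, 756.
2nd diffs: 18, 60, 126, 216, 330.
3rd diffs: 42, 66, 90, 114.
4th diffs: 24, 24, 24 (constant).
So g_k = k^4 - 3k^3 + 2k^2 + 6k + 6.
Evaluating at k = 17 gives g_{17} = 69468.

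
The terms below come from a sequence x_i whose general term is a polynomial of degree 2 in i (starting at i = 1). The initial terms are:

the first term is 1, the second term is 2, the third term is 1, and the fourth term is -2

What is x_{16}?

1st diffs: 1, -1, -3.
2nd diffs: -2, -2 (constant).
So x_i = -i^2 + 4i - 2.
Evaluating at i = 16 gives x_{16} = -194.

-194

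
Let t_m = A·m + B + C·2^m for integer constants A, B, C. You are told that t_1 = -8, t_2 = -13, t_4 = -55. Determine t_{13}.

-32732

Write the equations: A + B + 2C = -8; 2A + B + 4C = -13; 4A + B + 16C = -55.
Subtracting the first from the second: A + 2C = -5.
Subtracting the second from the third: 2A + 12C = -42.
Solving: C = -4, A = 3, then B = -3.
So t_m = 3·m + (-3) + (-4)·2^m; at m=13 this is -32732.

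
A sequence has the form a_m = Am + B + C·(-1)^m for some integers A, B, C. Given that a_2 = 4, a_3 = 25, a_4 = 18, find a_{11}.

81

Write the equations: 2A + B + C = 4; 3A + B - C = 25; 4A + B + C = 18.
Subtracting the first from the second: A - 2C = 21.
Subtracting the second from the third: A + 2C = -7.
Solving: C = -7, A = 7, then B = -3.
Therefore a_{11} = 77 + (-3) + (-7)·(-1) = 81.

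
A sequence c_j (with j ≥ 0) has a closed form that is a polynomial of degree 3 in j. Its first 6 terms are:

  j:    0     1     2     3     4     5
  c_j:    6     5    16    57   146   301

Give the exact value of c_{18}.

16512

1st diffs: -1, 11, 41, 89, 155.
2nd diffs: 12, 30, 48, 66.
3rd diffs: 18, 18, 18 (constant).
Newton forward-difference form: c_j = 6 + (-1)·C(j,1) + 12·C(j,2) + 18·C(j,3).
At j = 18: j = 18, so c_{18} = 6 - 18 + 1836 + 14688 = 16512.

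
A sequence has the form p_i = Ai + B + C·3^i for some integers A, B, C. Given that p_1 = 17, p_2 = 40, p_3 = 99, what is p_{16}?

Plug in i = 1, 2, 3: A + B + 3C = 17; 2A + B + 9C = 40; 3A + B + 27C = 99.
Subtracting the first from the second: A + 6C = 23.
Subtracting the second from the third: A + 18C = 59.
Solving: C = 3, A = 5, then B = 3.
Therefore p_{16} = 80 + 3 + 3·43046721 = 129140246.

129140246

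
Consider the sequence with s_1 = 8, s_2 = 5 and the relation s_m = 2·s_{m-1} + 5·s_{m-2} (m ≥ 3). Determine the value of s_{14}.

33166625

Step forward from the initial values:
s_3 = 50  s_4 = 125  s_5 = 500  …  s_{11} = 808250  s_{12} = 2787125  s_{13} = 9615500  s_{14} = 33166625.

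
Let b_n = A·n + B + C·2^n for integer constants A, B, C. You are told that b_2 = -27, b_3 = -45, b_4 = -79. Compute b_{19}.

Write the equations: 2A + B + 4C = -27; 3A + B + 8C = -45; 4A + B + 16C = -79.
Subtracting the first from the second: A + 4C = -18.
Subtracting the second from the third: A + 8C = -34.
Solving: C = -4, A = -2, then B = -7.
Hence b_{19} = -2·19 + (-7) + (-4)·524288 = -2097197.

-2097197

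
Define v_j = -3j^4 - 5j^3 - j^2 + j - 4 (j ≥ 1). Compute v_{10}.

-35094

v_{10} = -3·10^4 - 5·10^3 - 1·10^2 + 1·10 - 4 = -35094.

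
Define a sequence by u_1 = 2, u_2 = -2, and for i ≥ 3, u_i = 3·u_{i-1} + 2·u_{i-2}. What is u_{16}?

Applying the relation repeatedly:
u_3 = -2, u_4 = -10, u_5 = -34, …, u_{13} = -885922, u_{14} = -3155258, u_{15} = -11237618, u_{16} = -40023370.

-40023370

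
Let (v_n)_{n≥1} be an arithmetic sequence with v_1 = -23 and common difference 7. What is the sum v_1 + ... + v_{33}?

v_n = -23 + (n - 1)·7.
v_{33} = 201; S = 33·(-23 + 201)/2 = 2937.

2937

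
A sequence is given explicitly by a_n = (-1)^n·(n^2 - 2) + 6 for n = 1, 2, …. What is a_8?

68

(-1)^8 = 1; n^2 - 2 at n=8 is 62; so a_8 = 68.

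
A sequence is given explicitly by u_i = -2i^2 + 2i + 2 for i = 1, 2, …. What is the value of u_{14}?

-362

u_{14} = -2·14^2 + 2·14 + 2 = -362.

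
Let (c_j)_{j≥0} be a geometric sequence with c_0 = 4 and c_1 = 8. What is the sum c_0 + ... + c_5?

Common ratio r = 2.
c_j = 4·2^(j-0).
S = 4·(2^6 - 1)/(2 - 1) = 4·(64 - 1)/(1) = 252.

252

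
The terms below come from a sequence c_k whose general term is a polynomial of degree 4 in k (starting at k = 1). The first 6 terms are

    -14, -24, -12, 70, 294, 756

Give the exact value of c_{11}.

1st diffs: -10, 12, 82, 224, 462.
2nd diffs: 22, 70, 142, 238.
3rd diffs: 48, 72, 96.
4th diffs: 24, 24 (constant).
So c_k = k^4 - 2k^3 - 2k^2 - 5k - 6.
Evaluating at k = 11 gives c_{11} = 11676.

11676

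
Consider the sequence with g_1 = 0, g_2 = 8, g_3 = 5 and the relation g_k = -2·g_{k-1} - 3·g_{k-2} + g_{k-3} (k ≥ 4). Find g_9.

Iterate the recurrence:
g_4 = -34;  g_5 = 61;  g_6 = -15;  g_7 = -187;  g_8 = 480;  g_9 = -414.

-414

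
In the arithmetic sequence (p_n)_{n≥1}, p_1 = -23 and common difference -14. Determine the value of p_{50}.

p_n = -23 + (n - 1)·(-14).
p_{50} = -23 + 49·(-14) = -709.

-709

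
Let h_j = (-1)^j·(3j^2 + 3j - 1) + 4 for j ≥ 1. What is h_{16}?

819

(-1)^16 = 1; 3j^2 + 3j - 1 at j=16 is 815; so h_{16} = 819.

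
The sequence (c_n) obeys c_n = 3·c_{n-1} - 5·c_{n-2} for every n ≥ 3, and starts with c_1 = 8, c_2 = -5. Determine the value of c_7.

Step forward from the initial values:
c_3 = -55;  c_4 = -140;  c_5 = -145;  c_6 = 265;  c_7 = 1520.

1520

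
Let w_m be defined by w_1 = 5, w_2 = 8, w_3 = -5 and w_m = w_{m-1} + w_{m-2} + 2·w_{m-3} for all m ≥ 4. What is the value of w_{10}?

589

Step forward from the initial values:
w_4 = 13; w_5 = 24; w_6 = 27; w_7 = 77; w_8 = 152; w_9 = 283; w_{10} = 589.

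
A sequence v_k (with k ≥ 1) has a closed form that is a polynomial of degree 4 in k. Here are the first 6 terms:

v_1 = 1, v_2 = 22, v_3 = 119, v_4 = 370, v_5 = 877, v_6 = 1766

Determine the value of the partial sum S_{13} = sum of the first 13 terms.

1st diffs: 21, 97, 251, 507, 889.
2nd diffs: 76, 154, 256, 382.
3rd diffs: 78, 102, 126.
4th diffs: 24, 24 (constant).
Newton forward-difference form: v_k = 1 + 21·C(k-1,1) + 76·C(k-1,2) + 78·C(k-1,3) + 24·C(k-1,4).
Continuing: …, 3187, 5314, 8345, 12502, …, v_{13} = 34309.
Summing k = 1..13 (13 terms) gives 110045.

110045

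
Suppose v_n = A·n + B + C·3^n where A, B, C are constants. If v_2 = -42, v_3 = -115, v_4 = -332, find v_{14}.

At n = 2, 3, 4: 2A + B + 9C = -42; 3A + B + 27C = -115; 4A + B + 81C = -332.
Subtracting the first from the second: A + 18C = -73.
Subtracting the second from the third: A + 54C = -217.
Solving: C = -4, A = -1, then B = -4.
Hence v_{14} = -1·14 + (-4) + (-4)·4782969 = -19131894.

-19131894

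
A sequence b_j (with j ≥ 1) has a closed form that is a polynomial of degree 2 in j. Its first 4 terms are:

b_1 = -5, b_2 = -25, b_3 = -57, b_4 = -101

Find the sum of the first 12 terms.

-4020

1st diffs: -20, -32, -44.
2nd diffs: -12, -12 (constant).
Newton forward-difference form: b_j = -5 + (-20)·C(j-1,1) + (-12)·C(j-1,2).
Continuing: …, -157, -225, -305, -397, …, b_{12} = -885.
Summing j = 1..12 (12 terms) gives -4020.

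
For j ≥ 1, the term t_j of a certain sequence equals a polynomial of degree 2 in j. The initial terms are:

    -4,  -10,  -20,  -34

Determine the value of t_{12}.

-290

1st diffs: -6, -10, -14.
2nd diffs: -4, -4 (constant).
Newton forward-difference form: t_j = -4 + (-6)·C(j-1,1) + (-4)·C(j-1,2).
At j = 12: j-1 = 11, so t_{12} = -4 - 66 - 220 = -290.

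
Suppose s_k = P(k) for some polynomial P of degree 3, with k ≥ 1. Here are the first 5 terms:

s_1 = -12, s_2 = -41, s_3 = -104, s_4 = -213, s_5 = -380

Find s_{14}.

1st diffs: -29, -63, -109, -167.
2nd diffs: -34, -46, -58.
3rd diffs: -12, -12 (constant).
Newton forward-difference form: s_k = -12 + (-29)·C(k-1,1) + (-34)·C(k-1,2) + (-12)·C(k-1,3).
At k = 14: k-1 = 13, so s_{14} = -12 - 377 - 2652 - 3432 = -6473.

-6473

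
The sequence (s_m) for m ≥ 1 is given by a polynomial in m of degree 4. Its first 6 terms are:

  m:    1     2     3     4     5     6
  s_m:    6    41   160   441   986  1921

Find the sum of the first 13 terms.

1st diffs: 35, 119, 281, 545, 935.
2nd diffs: 84, 162, 264, 390.
3rd diffs: 78, 102, 126.
4th diffs: 24, 24 (constant).
So s_m = m^4 + 3m^3 - m^2 + 2m + 1.
Continuing: …, 3396, 5585, 8686, 12921, …, s_{13} = 35010.
Summing m = 1..13 (13 terms) gives 113490.

113490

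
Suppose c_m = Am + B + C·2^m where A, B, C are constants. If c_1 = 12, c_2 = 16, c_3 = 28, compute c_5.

116

The three given values yield: A + B + 2C = 12; 2A + B + 4C = 16; 3A + B + 8C = 28.
Subtracting the first from the second: A + 2C = 4.
Subtracting the second from the third: A + 4C = 12.
Solving: C = 4, A = -4, then B = 8.
So c_m = -4·m + 8 + 4·2^m; at m=5 this is 116.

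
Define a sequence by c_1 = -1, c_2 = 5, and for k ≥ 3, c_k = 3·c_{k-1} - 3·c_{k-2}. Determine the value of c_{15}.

Step forward from the initial values:
c_3 = 18;  c_4 = 39;  c_5 = 63;  …;  c_{12} = -1944;  c_{13} = -729;  c_{14} = 3645;  c_{15} = 13122.

13122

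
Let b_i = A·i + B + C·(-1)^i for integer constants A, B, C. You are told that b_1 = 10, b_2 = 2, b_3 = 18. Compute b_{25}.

At i = 1, 2, 3: A + B - C = 10; 2A + B + C = 2; 3A + B - C = 18.
Subtracting the first from the second: A + 2C = -8.
Subtracting the second from the third: A - 2C = 16.
Solving: C = -6, A = 4, then B = 0.
So b_i = 4·i + 0 + (-6)·(-1)^i; at i=25 this is 106.

106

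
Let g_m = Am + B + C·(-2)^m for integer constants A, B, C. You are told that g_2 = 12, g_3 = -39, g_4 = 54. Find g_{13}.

-32805

At m = 2, 3, 4: 2A + B + 4C = 12; 3A + B - 8C = -39; 4A + B + 16C = 54.
Subtracting the first from the second: A - 12C = -51.
Subtracting the second from the third: A + 24C = 93.
Solving: C = 4, A = -3, then B = 2.
Hence g_{13} = -3·13 + 2 + 4·(-8192) = -32805.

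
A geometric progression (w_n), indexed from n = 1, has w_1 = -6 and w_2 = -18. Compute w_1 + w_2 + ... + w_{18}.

Common ratio r = 3.
w_n = (-6)·3^(n-1).
S = (-6)·(3^18 - 1)/(3 - 1) = (-6)·(387420489 - 1)/(2) = -1162261464.

-1162261464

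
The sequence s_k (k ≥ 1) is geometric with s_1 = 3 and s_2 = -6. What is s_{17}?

Common ratio r = -2.
s_k = 3·(-2)^(k-1).
s_{17} = 3·(-2)^16 = 196608.

196608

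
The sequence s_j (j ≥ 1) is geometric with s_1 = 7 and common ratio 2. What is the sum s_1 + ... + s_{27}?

939524089

s_j = 7·2^(j-1).
S = 7·(2^27 - 1)/(2 - 1) = 7·(134217728 - 1)/(1) = 939524089.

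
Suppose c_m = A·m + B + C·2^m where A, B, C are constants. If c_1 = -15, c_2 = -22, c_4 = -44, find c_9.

-565

At m = 1, 2, 4: A + B + 2C = -15; 2A + B + 4C = -22; 4A + B + 16C = -44.
Subtracting the first from the second: A + 2C = -7.
Subtracting the second from the third: 2A + 12C = -22.
Solving: C = -1, A = -5, then B = -8.
Therefore c_9 = -45 + (-8) + (-1)·512 = -565.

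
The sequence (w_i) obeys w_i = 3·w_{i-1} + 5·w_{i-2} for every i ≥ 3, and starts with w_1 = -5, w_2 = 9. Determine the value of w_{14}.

69746049

Step forward from the initial values:
w_3 = 2, w_4 = 51, w_5 = 163, …, w_{11} = 946367, w_{12} = 3967896, w_{13} = 16635523, w_{14} = 69746049.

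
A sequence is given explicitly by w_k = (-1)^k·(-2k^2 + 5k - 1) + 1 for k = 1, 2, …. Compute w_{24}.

(-1)^24 = 1; -2k^2 + 5k - 1 at k=24 is -1033; so w_{24} = -1032.

-1032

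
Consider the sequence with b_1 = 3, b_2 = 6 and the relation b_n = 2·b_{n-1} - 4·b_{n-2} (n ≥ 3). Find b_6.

0

b_3 = 0, b_4 = -24, b_5 = -48, b_6 = 0.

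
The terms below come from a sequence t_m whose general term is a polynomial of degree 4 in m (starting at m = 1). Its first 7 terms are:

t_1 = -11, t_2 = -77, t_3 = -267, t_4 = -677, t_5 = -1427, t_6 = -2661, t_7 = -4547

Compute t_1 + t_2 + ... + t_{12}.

1st diffs: -66, -190, -410, -750, -1234, -1886.
2nd diffs: -124, -220, -340, -484, -652.
3rd diffs: -96, -120, -144, -168.
4th diffs: -24, -24, -24 (constant).
Newton forward-difference form: t_m = -11 + (-66)·C(m-1,1) + (-124)·C(m-1,2) + (-96)·C(m-1,3) + (-24)·C(m-1,4).
Continuing: …, -7277, -11067, -16157, -22811, …, t_{12} = -31317.
Summing m = 1..12 (12 terms) gives -98296.

-98296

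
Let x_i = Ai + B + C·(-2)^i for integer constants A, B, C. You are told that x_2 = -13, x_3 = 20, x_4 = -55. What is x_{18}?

-786481

Write the equations: 2A + B + 4C = -13; 3A + B - 8C = 20; 4A + B + 16C = -55.
Subtracting the first from the second: A - 12C = 33.
Subtracting the second from the third: A + 24C = -75.
Solving: C = -3, A = -3, then B = 5.
Therefore x_{18} = -54 + 5 + (-3)·262144 = -786481.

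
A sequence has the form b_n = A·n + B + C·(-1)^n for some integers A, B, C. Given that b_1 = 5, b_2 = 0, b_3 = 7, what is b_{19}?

Write the equations: A + B - C = 5; 2A + B + C = 0; 3A + B - C = 7.
Subtracting the first from the second: A + 2C = -5.
Subtracting the second from the third: A - 2C = 7.
Solving: C = -3, A = 1, then B = 1.
So b_n = 1·n + 1 + (-3)·(-1)^n; at n=19 this is 23.

23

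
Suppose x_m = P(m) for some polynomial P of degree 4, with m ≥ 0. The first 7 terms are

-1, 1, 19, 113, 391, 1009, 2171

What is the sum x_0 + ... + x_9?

1st diffs: 2, 18, 94, 278, 618, 1162.
2nd diffs: 16, 76, 184, 340, 544.
3rd diffs: 60, 108, 156, 204.
4th diffs: 48, 48, 48 (constant).
Newton forward-difference form: x_m = -1 + 2·C(m,1) + 16·C(m,2) + 60·C(m,3) + 48·C(m,4).
Continuing: 4129, 7183, 11681.
Summing m = 0..9 (10 terms) gives 26696.

26696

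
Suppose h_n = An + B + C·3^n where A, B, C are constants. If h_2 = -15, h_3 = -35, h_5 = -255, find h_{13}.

-1594351

The three given values yield: 2A + B + 9C = -15; 3A + B + 27C = -35; 5A + B + 243C = -255.
Subtracting the first from the second: A + 18C = -20.
Subtracting the second from the third: 2A + 216C = -220.
Solving: C = -1, A = -2, then B = -2.
Hence h_{13} = -2·13 + (-2) + (-1)·1594323 = -1594351.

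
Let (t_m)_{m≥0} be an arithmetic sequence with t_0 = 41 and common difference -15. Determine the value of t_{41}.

-574

t_m = 41 + (m - 0)·(-15).
t_{41} = 41 + 41·(-15) = -574.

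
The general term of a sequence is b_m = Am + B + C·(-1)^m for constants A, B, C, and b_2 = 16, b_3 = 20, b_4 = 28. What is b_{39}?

236

At m = 2, 3, 4: 2A + B + C = 16; 3A + B - C = 20; 4A + B + C = 28.
Subtracting the first from the second: A - 2C = 4.
Subtracting the second from the third: A + 2C = 8.
Solving: C = 1, A = 6, then B = 3.
Hence b_{39} = 6·39 + 3 + 1·(-1) = 236.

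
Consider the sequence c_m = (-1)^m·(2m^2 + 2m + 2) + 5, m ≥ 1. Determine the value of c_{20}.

847

(-1)^20 = 1; 2m^2 + 2m + 2 at m=20 is 842; so c_{20} = 847.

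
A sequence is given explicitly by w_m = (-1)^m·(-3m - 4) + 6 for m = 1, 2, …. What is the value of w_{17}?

61

(-1)^17 = -1; -3m - 4 at m=17 is -55; so w_{17} = 61.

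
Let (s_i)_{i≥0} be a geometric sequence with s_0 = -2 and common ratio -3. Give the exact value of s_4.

-162

s_i = (-2)·(-3)^(i-0).
s_4 = (-2)·(-3)^4 = -162.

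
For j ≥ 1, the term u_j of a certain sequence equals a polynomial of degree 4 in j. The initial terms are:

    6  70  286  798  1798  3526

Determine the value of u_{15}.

115198

1st diffs: 64, 216, 512, 1000, 1728.
2nd diffs: 152, 296, 488, 728.
3rd diffs: 144, 192, 240.
4th diffs: 48, 48 (constant).
Newton forward-difference form: u_j = 6 + 64·C(j-1,1) + 152·C(j-1,2) + 144·C(j-1,3) + 48·C(j-1,4).
At j = 15: j-1 = 14, so u_{15} = 6 + 896 + 13832 + 52416 + 48048 = 115198.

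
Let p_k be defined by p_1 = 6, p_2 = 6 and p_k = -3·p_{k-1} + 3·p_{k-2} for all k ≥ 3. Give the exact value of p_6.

Applying the relation repeatedly:
p_3 = 0, p_4 = 18, p_5 = -54, p_6 = 216.

216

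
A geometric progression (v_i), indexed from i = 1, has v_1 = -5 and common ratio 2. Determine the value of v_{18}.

-655360

v_i = (-5)·2^(i-1).
v_{18} = (-5)·2^17 = -655360.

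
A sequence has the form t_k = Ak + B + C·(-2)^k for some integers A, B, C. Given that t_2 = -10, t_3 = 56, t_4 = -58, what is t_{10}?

The three given values yield: 2A + B + 4C = -10; 3A + B - 8C = 56; 4A + B + 16C = -58.
Subtracting the first from the second: A - 12C = 66.
Subtracting the second from the third: A + 24C = -114.
Solving: C = -5, A = 6, then B = -2.
So t_k = 6·k + (-2) + (-5)·(-2)^k; at k=10 this is -5062.

-5062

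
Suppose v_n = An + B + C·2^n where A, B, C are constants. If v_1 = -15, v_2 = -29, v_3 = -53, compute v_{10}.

-5161

At n = 1, 2, 3: A + B + 2C = -15; 2A + B + 4C = -29; 3A + B + 8C = -53.
Subtracting the first from the second: A + 2C = -14.
Subtracting the second from the third: A + 4C = -24.
Solving: C = -5, A = -4, then B = -1.
So v_n = -4·n + (-1) + (-5)·2^n; at n=10 this is -5161.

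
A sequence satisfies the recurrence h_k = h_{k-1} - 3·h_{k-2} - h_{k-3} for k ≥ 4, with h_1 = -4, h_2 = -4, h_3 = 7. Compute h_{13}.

698

Applying the relation repeatedly:
h_4 = 23, h_5 = 6, h_6 = -70, h_7 = -111, h_8 = 93, h_9 = 496, h_{10} = 328, h_{11} = -1253, h_{12} = -2733, h_{13} = 698.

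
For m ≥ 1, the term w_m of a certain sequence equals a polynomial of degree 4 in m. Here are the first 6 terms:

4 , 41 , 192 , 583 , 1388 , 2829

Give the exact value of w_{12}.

1st diffs: 37, 151, 391, 805, 1441.
2nd diffs: 114, 240, 414, 636.
3rd diffs: 126, 174, 222.
4th diffs: 48, 48 (constant).
Newton forward-difference form: w_m = 4 + 37·C(m-1,1) + 114·C(m-1,2) + 126·C(m-1,3) + 48·C(m-1,4).
At m = 12: m-1 = 11, so w_{12} = 4 + 407 + 6270 + 20790 + 15840 = 43311.

43311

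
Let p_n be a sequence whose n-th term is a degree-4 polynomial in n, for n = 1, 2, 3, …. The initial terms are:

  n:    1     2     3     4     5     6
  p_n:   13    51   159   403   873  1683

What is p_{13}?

31489

1st diffs: 38, 108, 244, 470, 810.
2nd diffs: 70, 136, 226, 340.
3rd diffs: 66, 90, 114.
4th diffs: 24, 24 (constant).
Newton forward-difference form: p_n = 13 + 38·C(n-1,1) + 70·C(n-1,2) + 66·C(n-1,3) + 24·C(n-1,4).
At n = 13: n-1 = 12, so p_{13} = 13 + 456 + 4620 + 14520 + 11880 = 31489.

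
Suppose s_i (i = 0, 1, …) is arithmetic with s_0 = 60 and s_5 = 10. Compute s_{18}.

-120

Common difference d = (10 - 60) / (5 - 0) = -10.
s_i = 60 + (i - 0)·(-10).
s_{18} = 60 + 18·(-10) = -120.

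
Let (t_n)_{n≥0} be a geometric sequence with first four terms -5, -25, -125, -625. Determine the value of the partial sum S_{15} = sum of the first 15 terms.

-38146972655

Common ratio r = 5.
t_n = (-5)·5^(n-0).
S = (-5)·(5^15 - 1)/(5 - 1) = (-5)·(30517578125 - 1)/(4) = -38146972655.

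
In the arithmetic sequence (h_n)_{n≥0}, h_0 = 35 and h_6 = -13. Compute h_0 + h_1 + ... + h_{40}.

-5125

Common difference d = (-13 - 35) / (6 - 0) = -8.
h_n = 35 + (n - 0)·(-8).
h_{40} = -285; S = 41·(35 + (-285))/2 = -5125.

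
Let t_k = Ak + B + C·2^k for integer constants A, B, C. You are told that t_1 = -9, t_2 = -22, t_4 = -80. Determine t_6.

-282

Write the equations: A + B + 2C = -9; 2A + B + 4C = -22; 4A + B + 16C = -80.
Subtracting the first from the second: A + 2C = -13.
Subtracting the second from the third: 2A + 12C = -58.
Solving: C = -4, A = -5, then B = 4.
Therefore t_6 = -30 + 4 + (-4)·64 = -282.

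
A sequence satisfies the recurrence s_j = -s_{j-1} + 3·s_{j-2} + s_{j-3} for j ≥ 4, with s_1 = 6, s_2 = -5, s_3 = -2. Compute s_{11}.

Step forward from the initial values:
s_4 = -7, s_5 = -4, s_6 = -19, s_7 = 0, s_8 = -61, s_9 = 42, s_{10} = -225, s_{11} = 290.

290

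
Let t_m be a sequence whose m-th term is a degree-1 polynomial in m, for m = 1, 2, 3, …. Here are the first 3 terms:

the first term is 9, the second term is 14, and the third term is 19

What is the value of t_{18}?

94

1st diffs: 5, 5 (constant).
So t_m = 5m + 4.
Evaluating at m = 18 gives t_{18} = 94.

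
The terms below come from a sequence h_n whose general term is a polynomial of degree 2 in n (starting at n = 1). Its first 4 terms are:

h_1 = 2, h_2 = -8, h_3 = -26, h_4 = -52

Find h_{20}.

-1556

1st diffs: -10, -18, -26.
2nd diffs: -8, -8 (constant).
Newton forward-difference form: h_n = 2 + (-10)·C(n-1,1) + (-8)·C(n-1,2).
At n = 20: n-1 = 19, so h_{20} = 2 - 190 - 1368 = -1556.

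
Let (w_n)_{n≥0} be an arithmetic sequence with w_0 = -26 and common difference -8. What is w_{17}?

w_n = -26 + (n - 0)·(-8).
w_{17} = -26 + 17·(-8) = -162.

-162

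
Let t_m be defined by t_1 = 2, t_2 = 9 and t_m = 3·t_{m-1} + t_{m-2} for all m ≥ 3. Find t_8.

Compute successive terms:
t_3 = 29  t_4 = 96  t_5 = 317  t_6 = 1047  t_7 = 3458  t_8 = 11421.

11421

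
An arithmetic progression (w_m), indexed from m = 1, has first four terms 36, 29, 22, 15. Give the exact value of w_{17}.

Common difference d = -7.
w_m = 36 + (m - 1)·(-7).
w_{17} = 36 + 16·(-7) = -76.

-76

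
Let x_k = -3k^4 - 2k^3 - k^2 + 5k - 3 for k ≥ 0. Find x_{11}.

-46654

x_{11} = -3·11^4 - 2·11^3 - 1·11^2 + 5·11 - 3 = -46654.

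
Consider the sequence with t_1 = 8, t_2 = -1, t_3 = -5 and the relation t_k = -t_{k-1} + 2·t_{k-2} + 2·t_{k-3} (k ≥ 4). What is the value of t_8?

139

Compute successive terms:
t_4 = 19  t_5 = -31  t_6 = 59  t_7 = -83  t_8 = 139.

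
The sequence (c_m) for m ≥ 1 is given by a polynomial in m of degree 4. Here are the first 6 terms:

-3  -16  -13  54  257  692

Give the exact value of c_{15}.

42767

1st diffs: -13, 3, 67, 203, 435.
2nd diffs: 16, 64, 136, 232.
3rd diffs: 48, 72, 96.
4th diffs: 24, 24 (constant).
Newton forward-difference form: c_m = -3 + (-13)·C(m-1,1) + 16·C(m-1,2) + 48·C(m-1,3) + 24·C(m-1,4).
At m = 15: m-1 = 14, so c_{15} = -3 - 182 + 1456 + 17472 + 24024 = 42767.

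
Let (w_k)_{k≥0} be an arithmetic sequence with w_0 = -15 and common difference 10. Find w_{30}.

w_k = -15 + (k - 0)·10.
w_{30} = -15 + 30·10 = 285.

285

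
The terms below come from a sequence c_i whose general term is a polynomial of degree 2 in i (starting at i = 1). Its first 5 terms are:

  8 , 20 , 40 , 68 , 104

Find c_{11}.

1st diffs: 12, 20, 28, 36.
2nd diffs: 8, 8, 8 (constant).
Newton forward-difference form: c_i = 8 + 12·C(i-1,1) + 8·C(i-1,2).
At i = 11: i-1 = 10, so c_{11} = 8 + 120 + 360 = 488.

488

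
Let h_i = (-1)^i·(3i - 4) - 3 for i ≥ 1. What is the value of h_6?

(-1)^6 = 1; 3i - 4 at i=6 is 14; so h_6 = 11.

11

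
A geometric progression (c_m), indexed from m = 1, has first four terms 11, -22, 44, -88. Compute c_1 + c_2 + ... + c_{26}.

-246065831

Common ratio r = -2.
c_m = 11·(-2)^(m-1).
S = 11·((-2)^26 - 1)/(-2 - 1) = 11·(67108864 - 1)/(-3) = -246065831.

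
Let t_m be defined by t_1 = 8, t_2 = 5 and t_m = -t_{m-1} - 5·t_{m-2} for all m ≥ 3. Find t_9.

t_3 = -45, t_4 = 20, t_5 = 205, t_6 = -305, t_7 = -720, t_8 = 2245, t_9 = 1355.

1355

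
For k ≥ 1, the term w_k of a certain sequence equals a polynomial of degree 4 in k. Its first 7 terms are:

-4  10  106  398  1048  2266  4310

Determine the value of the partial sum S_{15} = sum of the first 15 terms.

338474

1st diffs: 14, 96, 292, 650, 1218, 2044.
2nd diffs: 82, 196, 358, 568, 826.
3rd diffs: 114, 162, 210, 258.
4th diffs: 48, 48, 48 (constant).
Newton forward-difference form: w_k = -4 + 14·C(k-1,1) + 82·C(k-1,2) + 114·C(k-1,3) + 48·C(k-1,4).
Continuing: …, 7486, 12148, 18698, 27586, …, w_{15} = 97198.
Summing k = 1..15 (15 terms) gives 338474.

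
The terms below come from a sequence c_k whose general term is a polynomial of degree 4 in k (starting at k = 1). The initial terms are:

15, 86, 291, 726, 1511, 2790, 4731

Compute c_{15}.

1st diffs: 71, 205, 435, 785, 1279, 1941.
2nd diffs: 134, 230, 350, 494, 662.
3rd diffs: 96, 120, 144, 168.
4th diffs: 24, 24, 24 (constant).
Newton forward-difference form: c_k = 15 + 71·C(k-1,1) + 134·C(k-1,2) + 96·C(k-1,3) + 24·C(k-1,4).
At k = 15: k-1 = 14, so c_{15} = 15 + 994 + 12194 + 34944 + 24024 = 72171.

72171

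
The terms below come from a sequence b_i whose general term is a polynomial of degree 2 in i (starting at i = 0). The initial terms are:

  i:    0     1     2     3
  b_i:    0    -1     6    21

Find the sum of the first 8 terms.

420

1st diffs: -1, 7, 15.
2nd diffs: 8, 8 (constant).
Newton forward-difference form: b_i = (-1)·C(i,1) + 8·C(i,2).
Continuing: 44, 75, 114, 161.
Summing i = 0..7 (8 terms) gives 420.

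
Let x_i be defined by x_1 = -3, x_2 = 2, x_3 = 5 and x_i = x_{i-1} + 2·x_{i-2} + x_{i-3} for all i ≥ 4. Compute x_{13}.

x_4 = 6; x_5 = 18; x_6 = 35; x_7 = 77; x_8 = 165; x_9 = 354; x_{10} = 761; x_{11} = 1634; x_{12} = 3510; x_{13} = 7539.

7539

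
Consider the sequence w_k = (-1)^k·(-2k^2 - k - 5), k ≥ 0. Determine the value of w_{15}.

470

(-1)^15 = -1; -2k^2 - k - 5 at k=15 is -470; so w_{15} = 470.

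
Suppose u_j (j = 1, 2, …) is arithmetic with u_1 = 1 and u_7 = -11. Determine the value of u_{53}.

Common difference d = (-11 - 1) / (7 - 1) = -2.
u_j = 1 + (j - 1)·(-2).
u_{53} = 1 + 52·(-2) = -103.

-103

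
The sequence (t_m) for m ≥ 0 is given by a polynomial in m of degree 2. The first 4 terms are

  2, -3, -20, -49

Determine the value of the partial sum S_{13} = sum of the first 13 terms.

1st diffs: -5, -17, -29.
2nd diffs: -12, -12 (constant).
So t_m = -6m^2 + m + 2.
Continuing: …, -90, -143, -208, -285, …, t_{12} = -850.
Summing m = 0..12 (13 terms) gives -3796.

-3796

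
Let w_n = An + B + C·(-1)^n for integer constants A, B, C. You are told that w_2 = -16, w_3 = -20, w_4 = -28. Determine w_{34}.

-208

The three given values yield: 2A + B + C = -16; 3A + B - C = -20; 4A + B + C = -28.
Subtracting the first from the second: A - 2C = -4.
Subtracting the second from the third: A + 2C = -8.
Solving: C = -1, A = -6, then B = -3.
So w_n = -6·n + (-3) + (-1)·(-1)^n; at n=34 this is -208.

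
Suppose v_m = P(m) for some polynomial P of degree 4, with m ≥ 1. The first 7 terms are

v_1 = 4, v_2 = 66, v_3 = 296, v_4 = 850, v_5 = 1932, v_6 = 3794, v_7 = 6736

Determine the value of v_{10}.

1st diffs: 62, 230, 554, 1082, 1862, 2942.
2nd diffs: 168, 324, 528, 780, 1080.
3rd diffs: 156, 204, 252, 300.
4th diffs: 48, 48, 48 (constant).
Newton forward-difference form: v_m = 4 + 62·C(m-1,1) + 168·C(m-1,2) + 156·C(m-1,3) + 48·C(m-1,4).
At m = 10: m-1 = 9, so v_{10} = 4 + 558 + 6048 + 13104 + 6048 = 25762.

25762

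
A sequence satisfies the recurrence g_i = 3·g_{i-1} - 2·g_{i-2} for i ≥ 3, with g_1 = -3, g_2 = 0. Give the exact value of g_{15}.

49146

Compute successive terms:
g_3 = 6; g_4 = 18; g_5 = 42; …; g_{12} = 6138; g_{13} = 12282; g_{14} = 24570; g_{15} = 49146.
(Characteristic roots are 2 and 1.)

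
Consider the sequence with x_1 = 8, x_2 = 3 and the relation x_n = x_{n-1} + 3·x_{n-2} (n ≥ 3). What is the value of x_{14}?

190467

Step forward from the initial values:
x_3 = 27; x_4 = 36; x_5 = 117; …; x_{11} = 15669; x_{12} = 35865; x_{13} = 82872; x_{14} = 190467.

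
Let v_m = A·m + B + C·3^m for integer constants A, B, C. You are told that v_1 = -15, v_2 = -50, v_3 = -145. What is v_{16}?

-215233680

Plug in m = 1, 2, 3: A + B + 3C = -15; 2A + B + 9C = -50; 3A + B + 27C = -145.
Subtracting the first from the second: A + 6C = -35.
Subtracting the second from the third: A + 18C = -95.
Solving: C = -5, A = -5, then B = 5.
Hence v_{16} = -5·16 + 5 + (-5)·43046721 = -215233680.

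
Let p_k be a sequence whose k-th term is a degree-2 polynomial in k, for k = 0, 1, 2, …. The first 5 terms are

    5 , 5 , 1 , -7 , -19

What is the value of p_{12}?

1st diffs: 0, -4, -8, -12.
2nd diffs: -4, -4, -4 (constant).
Newton forward-difference form: p_k = 5 + (-4)·C(k,2).
At k = 12: k = 12, so p_{12} = 5 - 264 = -259.

-259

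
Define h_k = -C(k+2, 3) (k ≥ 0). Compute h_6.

-56

C(8, 3) = 56, so h_6 = -56.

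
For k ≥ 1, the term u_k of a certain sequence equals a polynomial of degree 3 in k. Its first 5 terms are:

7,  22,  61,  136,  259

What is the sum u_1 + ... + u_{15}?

1st diffs: 15, 39, 75, 123.
2nd diffs: 24, 36, 48.
3rd diffs: 12, 12 (constant).
Newton forward-difference form: u_k = 7 + 15·C(k-1,1) + 24·C(k-1,2) + 12·C(k-1,3).
Continuing: …, 442, 697, 1036, 1471, …, u_{15} = 6769.
Summing k = 1..15 (15 terms) gives 28980.

28980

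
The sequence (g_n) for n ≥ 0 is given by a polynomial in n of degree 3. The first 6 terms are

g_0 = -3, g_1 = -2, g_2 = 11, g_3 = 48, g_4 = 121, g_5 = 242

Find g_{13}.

1st diffs: 1, 13, 37, 73, 121.
2nd diffs: 12, 24, 36, 48.
3rd diffs: 12, 12, 12 (constant).
Newton forward-difference form: g_n = -3 + 1·C(n,1) + 12·C(n,2) + 12·C(n,3).
At n = 13: n = 13, so g_{13} = -3 + 13 + 936 + 3432 = 4378.

4378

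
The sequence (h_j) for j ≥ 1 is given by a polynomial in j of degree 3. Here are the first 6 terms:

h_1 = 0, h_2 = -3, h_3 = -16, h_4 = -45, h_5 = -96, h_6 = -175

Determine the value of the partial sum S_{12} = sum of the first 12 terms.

-5368

1st diffs: -3, -13, -29, -51, -79.
2nd diffs: -10, -16, -22, -28.
3rd diffs: -6, -6, -6 (constant).
Newton forward-difference form: h_j = (-3)·C(j-1,1) + (-10)·C(j-1,2) + (-6)·C(j-1,3).
Continuing: …, -288, -441, -640, -891, …, h_{12} = -1573.
Summing j = 1..12 (12 terms) gives -5368.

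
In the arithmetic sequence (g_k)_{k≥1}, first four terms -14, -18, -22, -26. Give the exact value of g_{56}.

Common difference d = -4.
g_k = -14 + (k - 1)·(-4).
g_{56} = -14 + 55·(-4) = -234.

-234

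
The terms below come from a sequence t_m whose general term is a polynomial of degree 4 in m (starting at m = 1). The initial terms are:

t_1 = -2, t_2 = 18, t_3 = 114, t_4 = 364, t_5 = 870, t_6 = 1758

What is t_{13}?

34294

1st diffs: 20, 96, 250, 506, 888.
2nd diffs: 76, 154, 256, 382.
3rd diffs: 78, 102, 126.
4th diffs: 24, 24 (constant).
Newton forward-difference form: t_m = -2 + 20·C(m-1,1) + 76·C(m-1,2) + 78·C(m-1,3) + 24·C(m-1,4).
At m = 13: m-1 = 12, so t_{13} = -2 + 240 + 5016 + 17160 + 11880 = 34294.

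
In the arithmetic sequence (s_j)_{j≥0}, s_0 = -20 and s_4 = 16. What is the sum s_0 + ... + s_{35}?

4950

Common difference d = (16 - (-20)) / (4 - 0) = 9.
s_j = -20 + (j - 0)·9.
s_{35} = 295; S = 36·(-20 + 295)/2 = 4950.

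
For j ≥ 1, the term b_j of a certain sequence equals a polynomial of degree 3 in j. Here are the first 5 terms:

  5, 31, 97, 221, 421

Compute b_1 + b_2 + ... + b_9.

1st diffs: 26, 66, 124, 200.
2nd diffs: 40, 58, 76.
3rd diffs: 18, 18 (constant).
Newton forward-difference form: b_j = 5 + 26·C(j-1,1) + 40·C(j-1,2) + 18·C(j-1,3).
Continuing: 715, 1121, 1657, 2341.
Summing j = 1..9 (9 terms) gives 6609.

6609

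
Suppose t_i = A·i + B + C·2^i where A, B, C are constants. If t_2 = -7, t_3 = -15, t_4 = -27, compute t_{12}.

-4139

At i = 2, 3, 4: 2A + B + 4C = -7; 3A + B + 8C = -15; 4A + B + 16C = -27.
Subtracting the first from the second: A + 4C = -8.
Subtracting the second from the third: A + 8C = -12.
Solving: C = -1, A = -4, then B = 5.
Hence t_{12} = -4·12 + 5 + (-1)·4096 = -4139.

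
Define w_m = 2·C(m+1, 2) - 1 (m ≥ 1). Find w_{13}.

C(14, 2) = 91, so w_{13} = 181.

181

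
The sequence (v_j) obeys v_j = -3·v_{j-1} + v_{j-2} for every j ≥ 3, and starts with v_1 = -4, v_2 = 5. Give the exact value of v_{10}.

Iterate the recurrence:
v_3 = -19, v_4 = 62, v_5 = -205, v_6 = 677, v_7 = -2236, v_8 = 7385, v_9 = -24391, v_{10} = 80558.

80558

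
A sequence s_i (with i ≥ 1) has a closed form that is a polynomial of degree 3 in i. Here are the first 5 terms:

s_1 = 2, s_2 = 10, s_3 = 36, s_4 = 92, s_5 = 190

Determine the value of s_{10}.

1730

1st diffs: 8, 26, 56, 98.
2nd diffs: 18, 30, 42.
3rd diffs: 12, 12 (constant).
So s_i = 2i^3 - 3i^2 + 3i.
Evaluating at i = 10 gives s_{10} = 1730.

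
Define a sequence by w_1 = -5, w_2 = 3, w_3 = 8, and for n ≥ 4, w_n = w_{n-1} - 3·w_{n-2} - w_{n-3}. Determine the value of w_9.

Step forward from the initial values:
w_4 = 4;  w_5 = -23;  w_6 = -43;  w_7 = 22;  w_8 = 174;  w_9 = 151.

151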